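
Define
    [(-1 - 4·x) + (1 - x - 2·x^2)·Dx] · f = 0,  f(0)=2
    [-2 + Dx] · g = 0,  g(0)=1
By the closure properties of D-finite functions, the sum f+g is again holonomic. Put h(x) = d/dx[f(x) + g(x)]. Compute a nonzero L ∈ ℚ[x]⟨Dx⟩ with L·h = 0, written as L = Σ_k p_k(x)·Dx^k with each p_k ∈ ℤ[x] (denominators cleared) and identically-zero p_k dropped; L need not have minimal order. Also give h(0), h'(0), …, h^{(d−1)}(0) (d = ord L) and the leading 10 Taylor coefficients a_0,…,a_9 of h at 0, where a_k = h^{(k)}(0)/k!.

L = (18 + 132·x + 144·x^2 + 288·x^3 + 96·x^4) + (-13 - 68·x - 94·x^2 - 112·x^3 + 40·x^4 + 32·x^5)·Dx + (2 + x + 11·x^2 - 16·x^3 - 44·x^4 - 16·x^5)·Dx^2  (order 2).
h: a_k = 4, 16, 34, 272/3, 634/3, 7748/15, 53558/45, 861856/315, 1933474/315, 38726108/2835, …
ICs: h(0) = 4, h′(0) = 16.

f: a_k = 2, 2, 6, 10, 22, 42, 86, 170, 342, 682, …
g: a_k = 1, 2, 2, 4/3, 2/3, 4/15, 4/45, 8/315, 2/315, 4/2835, …
h₀=f+g: left-lcm gives L₀, ord ≤ 2.
h=h₀': d/dx-closure on L₀ ⇒ L.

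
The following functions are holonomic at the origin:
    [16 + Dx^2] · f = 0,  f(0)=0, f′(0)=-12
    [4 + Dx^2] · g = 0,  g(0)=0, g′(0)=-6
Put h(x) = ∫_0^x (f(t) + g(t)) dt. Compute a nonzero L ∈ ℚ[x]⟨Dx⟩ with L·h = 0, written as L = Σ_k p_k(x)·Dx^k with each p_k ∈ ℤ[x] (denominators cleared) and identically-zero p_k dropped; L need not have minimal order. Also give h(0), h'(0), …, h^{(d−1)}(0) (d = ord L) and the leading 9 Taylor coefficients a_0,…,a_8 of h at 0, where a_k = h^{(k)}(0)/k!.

f: a_k = 0, -12, 0, 32, 0, -128/5, 0, 1024/105, 0, …
g: a_k = 0, -6, 0, 4, 0, -4/5, 0, 8/105, 0, …
h₀=f+g: left-lcm gives L₀, ord ≤ 4.
Integrate: L := L₀·Dx.
L = 64·Dx + 20·Dx^3 + Dx^5  (order 5).
h: a_k = 0, 0, -9, 0, 9, 0, -22/5, 0, 43/35, …
ICs: h(0) = 0, h′(0) = 0, h′′(0) = -18, h′′′(0) = 0, h′′′′(0) = 216.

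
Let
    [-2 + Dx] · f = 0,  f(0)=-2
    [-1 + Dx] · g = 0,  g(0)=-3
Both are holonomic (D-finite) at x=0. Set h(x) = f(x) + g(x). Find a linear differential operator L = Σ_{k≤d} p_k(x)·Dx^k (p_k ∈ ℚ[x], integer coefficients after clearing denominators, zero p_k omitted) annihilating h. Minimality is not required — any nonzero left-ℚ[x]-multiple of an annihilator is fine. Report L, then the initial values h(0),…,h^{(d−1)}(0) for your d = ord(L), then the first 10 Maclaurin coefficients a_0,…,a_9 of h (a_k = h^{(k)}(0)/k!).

L = 2 - 3·Dx + Dx^2  (order 2).
h: a_k = -5, -7, -11/2, -19/6, -35/24, -67/120, -131/720, -37/720, -103/8064, -1027/362880, …
ICs: h(0) = -5, h′(0) = -7.

f: a_k = -2, -4, -4, -8/3, -4/3, -8/15, -8/45, -16/315, -4/315, -8/2835, …
g: a_k = -3, -3, -3/2, -1/2, -1/8, -1/40, -1/240, -1/1680, -1/13440, -1/120960, …
h₀=f+g: left-lcm gives L₀, ord ≤ 2.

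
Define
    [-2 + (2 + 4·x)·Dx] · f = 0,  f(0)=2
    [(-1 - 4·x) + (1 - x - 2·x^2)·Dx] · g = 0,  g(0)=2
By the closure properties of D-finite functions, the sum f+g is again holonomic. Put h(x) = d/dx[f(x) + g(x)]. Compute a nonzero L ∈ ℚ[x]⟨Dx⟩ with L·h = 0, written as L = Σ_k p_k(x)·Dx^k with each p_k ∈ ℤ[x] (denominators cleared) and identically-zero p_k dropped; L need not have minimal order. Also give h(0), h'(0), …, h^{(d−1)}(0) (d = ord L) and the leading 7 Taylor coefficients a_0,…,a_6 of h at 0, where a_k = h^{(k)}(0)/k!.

L = (-48 - 222·x - 432·x^2 - 336·x^3 - 240·x^4) + (-27 - 258·x - 873·x^2 - 1368·x^3 - 1284·x^4 - 720·x^5)·Dx + (7 + 34·x + 41·x^2 - 54·x^3 - 236·x^4 - 328·x^5 - 160·x^6)·Dx^2  (order 2).
h: a_k = 4, 10, 33, 83, 875/4, 2001/4, 9751/8, …
ICs: h(0) = 4, h′(0) = 10.

f: a_k = 2, 2, -1, 1, -5/4, 7/4, -21/8, …
g: a_k = 2, 2, 6, 10, 22, 42, 86, …
Weyl lclm of L_f,L_g ⇒ L₀ (ord ≤ 2).
h=h₀': d/dx-closure on L₀ ⇒ L.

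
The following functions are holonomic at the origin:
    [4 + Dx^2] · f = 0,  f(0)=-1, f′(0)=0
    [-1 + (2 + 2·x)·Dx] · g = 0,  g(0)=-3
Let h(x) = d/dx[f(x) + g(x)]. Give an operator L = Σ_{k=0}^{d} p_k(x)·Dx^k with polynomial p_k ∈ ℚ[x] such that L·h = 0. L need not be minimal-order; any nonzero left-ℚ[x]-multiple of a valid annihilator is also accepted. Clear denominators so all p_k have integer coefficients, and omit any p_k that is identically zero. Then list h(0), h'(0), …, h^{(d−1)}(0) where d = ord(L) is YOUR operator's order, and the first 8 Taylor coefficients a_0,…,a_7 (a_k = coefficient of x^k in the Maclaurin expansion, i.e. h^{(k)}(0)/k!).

f: a_k = -1, 0, 2, 0, -2/3, 0, 4/45, 0, …
g: a_k = -3, -3/2, 3/8, -3/16, 15/128, -21/256, 63/1024, -99/2048, …
L₀ := lclm(L_f,L_g); ord L₀ ≤ 2+1.
Derive L from L₀ (diff closure).
L = (-124 - 128·x - 64·x^2) + (-152 - 408·x - 384·x^2 - 128·x^3)·Dx + (-31 - 32·x - 16·x^2)·Dx^2 + (-38 - 102·x - 96·x^2 - 32·x^3)·Dx^3  (order 3).
h: a_k = -3/2, 19/4, -9/16, -211/96, -105/256, 6931/7680, -693/2048, 339869/1290240, …
ICs: h(0) = -3/2, h′(0) = 19/4, h′′(0) = -9/8.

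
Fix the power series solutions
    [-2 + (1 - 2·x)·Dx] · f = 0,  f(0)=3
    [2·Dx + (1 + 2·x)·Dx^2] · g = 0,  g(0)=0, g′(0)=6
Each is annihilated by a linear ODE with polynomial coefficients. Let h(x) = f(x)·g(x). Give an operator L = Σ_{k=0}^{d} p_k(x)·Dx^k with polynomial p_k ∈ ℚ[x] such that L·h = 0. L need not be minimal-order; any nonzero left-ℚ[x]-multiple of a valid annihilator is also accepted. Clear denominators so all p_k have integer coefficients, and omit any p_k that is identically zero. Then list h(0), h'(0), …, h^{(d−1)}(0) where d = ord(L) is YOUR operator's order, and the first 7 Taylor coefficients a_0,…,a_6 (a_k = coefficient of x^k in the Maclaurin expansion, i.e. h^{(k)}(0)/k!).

L = 4 + (2 + 12·x)·Dx + (-1 + 4·x^2)·Dx^2  (order 2).
h: a_k = 0, 18, 18, 60, 84, 1128/5, 1776/5, …
ICs: h(0) = 0, h′(0) = 18.

f: a_k = 3, 6, 12, 24, 48, 96, 192, …
g: a_k = 0, 6, -6, 8, -12, 96/5, -32, …
L₀ := L_f ⊗_s L_g (sym. prod.), ord ≤ 2.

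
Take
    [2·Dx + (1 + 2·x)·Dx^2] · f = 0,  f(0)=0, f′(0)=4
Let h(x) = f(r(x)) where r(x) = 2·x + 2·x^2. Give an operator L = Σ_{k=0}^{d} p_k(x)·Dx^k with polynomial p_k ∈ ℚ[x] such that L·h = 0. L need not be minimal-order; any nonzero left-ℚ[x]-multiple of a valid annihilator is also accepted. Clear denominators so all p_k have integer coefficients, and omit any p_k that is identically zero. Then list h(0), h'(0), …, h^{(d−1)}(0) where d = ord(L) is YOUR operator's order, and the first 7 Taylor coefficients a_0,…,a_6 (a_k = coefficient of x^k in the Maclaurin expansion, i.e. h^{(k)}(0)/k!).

L = 2·Dx + (1 + 2·x)·Dx^2  (order 2).
h: a_k = 0, 8, -8, 32/3, -16, 128/5, -128/3, …
ICs: h(0) = 0, h′(0) = 8.

f: a_k = 0, 4, -4, 16/3, -8, 64/5, -64/3, …
f∘r: x↦r, Dx↦Dx/r' in L_f ⇒ L₀.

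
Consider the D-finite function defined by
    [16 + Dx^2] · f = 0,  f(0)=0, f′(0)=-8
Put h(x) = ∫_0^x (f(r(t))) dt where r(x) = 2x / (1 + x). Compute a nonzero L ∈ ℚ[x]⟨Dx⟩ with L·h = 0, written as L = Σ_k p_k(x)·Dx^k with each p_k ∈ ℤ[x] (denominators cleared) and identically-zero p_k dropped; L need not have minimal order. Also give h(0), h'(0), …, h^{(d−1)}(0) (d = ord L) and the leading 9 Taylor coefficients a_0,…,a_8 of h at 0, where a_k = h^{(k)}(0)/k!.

f: a_k = 0, -8, 0, 64/3, 0, -256/15, 0, 2048/315, 0, …
Substitute x→r, Dx→(1/r')Dx; clear ⇒ L₀.
h=∫h₀ ⇒ L = L₀·Dx.
L = 64·Dx + (2 + 6·x + 6·x^2 + 2·x^3)·Dx^2 + (1 + 4·x + 6·x^2 + 4·x^3 + x^4)·Dx^3  (order 3).
h: a_k = 0, 0, -8, 16/3, 116/3, -496/5, 3464/45, 1040/7, -189622/315, …
ICs: h(0) = 0, h′(0) = 0, h′′(0) = -16.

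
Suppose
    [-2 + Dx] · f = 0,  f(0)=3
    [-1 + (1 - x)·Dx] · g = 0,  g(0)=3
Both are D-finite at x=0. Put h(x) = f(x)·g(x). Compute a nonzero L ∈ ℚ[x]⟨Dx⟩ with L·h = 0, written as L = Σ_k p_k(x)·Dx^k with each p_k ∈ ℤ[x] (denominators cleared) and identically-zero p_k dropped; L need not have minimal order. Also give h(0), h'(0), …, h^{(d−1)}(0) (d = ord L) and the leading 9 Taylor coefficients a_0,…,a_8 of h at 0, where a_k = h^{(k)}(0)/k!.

L = (3 - 2·x) + (-1 + x)·Dx  (order 1).
h: a_k = 9, 27, 45, 57, 63, 327/5, 331/5, 465/7, 2327/35, …
ICs: h(0) = 9.

f: a_k = 3, 6, 6, 4, 2, 4/5, 4/15, 8/105, 2/105, …
g: a_k = 3, 3, 3, 3, 3, 3, 3, 3, 3, …
L₀ := L_f ⊗_s L_g (sym. prod.), ord ≤ 1.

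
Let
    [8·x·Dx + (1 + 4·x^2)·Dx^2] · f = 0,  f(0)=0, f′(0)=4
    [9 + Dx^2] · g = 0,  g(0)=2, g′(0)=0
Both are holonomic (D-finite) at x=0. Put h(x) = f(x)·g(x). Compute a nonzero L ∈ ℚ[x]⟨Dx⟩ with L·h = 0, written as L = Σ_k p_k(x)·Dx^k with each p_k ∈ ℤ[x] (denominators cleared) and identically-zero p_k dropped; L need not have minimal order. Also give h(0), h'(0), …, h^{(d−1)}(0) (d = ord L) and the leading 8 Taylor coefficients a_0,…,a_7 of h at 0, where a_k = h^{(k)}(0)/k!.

L = (2925 + 31536·x^2 + 95904·x^4 + 186624·x^6 + 186624·x^8) + (2448·x + 20160·x^3 + 62208·x^5 + 82944·x^7)·Dx + (442 + 5088·x^2 + 19008·x^4 + 41472·x^6 + 41472·x^8)·Dx^2 + (272·x + 2240·x^3 + 6912·x^5 + 9216·x^7)·Dx^3 + (13 + 176·x^2 + 928·x^4 + 2304·x^6 + 2304·x^8)·Dx^4  (order 4).
h: a_k = 0, 8, 0, -140/3, 0, 503/5, 0, -16271/70, …
ICs: h(0) = 0, h′(0) = 8, h′′(0) = 0, h′′′(0) = -280.

f: a_k = 0, 4, 0, -16/3, 0, 64/5, 0, -256/7, …
g: a_k = 2, 0, -9, 0, 27/4, 0, -81/40, 0, …
Product ⇒ symmetric product L₀, ord ≤ 4.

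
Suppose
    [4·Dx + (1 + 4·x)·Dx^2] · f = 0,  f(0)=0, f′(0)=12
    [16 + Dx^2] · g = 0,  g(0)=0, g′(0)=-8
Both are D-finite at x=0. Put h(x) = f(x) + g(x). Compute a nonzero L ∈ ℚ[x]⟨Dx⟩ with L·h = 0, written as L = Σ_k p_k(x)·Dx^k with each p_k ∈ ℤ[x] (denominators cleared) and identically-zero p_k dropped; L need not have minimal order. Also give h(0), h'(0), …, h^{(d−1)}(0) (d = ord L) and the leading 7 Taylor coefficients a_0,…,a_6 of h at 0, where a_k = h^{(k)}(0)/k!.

L = (448 + 512·x + 1024·x^2)·Dx + (48 + 320·x + 768·x^2 + 1024·x^3)·Dx^2 + (28 + 32·x + 64·x^2)·Dx^3 + (3 + 20·x + 48·x^2 + 64·x^3)·Dx^4  (order 4).
h: a_k = 0, 4, -24, 256/3, -192, 1792/3, -2048, …
ICs: h(0) = 0, h′(0) = 4, h′′(0) = -48, h′′′(0) = 512.

f: a_k = 0, 12, -24, 64, -192, 3072/5, -2048, …
g: a_k = 0, -8, 0, 64/3, 0, -256/15, 0, …
Weyl lclm of L_f,L_g ⇒ L₀ (ord ≤ 4).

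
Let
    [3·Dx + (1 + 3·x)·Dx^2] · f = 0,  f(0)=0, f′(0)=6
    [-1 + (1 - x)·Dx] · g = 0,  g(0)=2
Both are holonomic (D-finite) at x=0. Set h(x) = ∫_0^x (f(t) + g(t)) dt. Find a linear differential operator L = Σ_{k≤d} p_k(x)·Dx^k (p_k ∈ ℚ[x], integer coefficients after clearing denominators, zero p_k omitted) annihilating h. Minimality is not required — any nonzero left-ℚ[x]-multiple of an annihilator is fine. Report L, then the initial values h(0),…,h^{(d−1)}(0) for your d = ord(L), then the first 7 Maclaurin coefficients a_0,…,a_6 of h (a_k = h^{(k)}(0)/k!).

L = (-54 - 18·x)·Dx^2 + (12 - 72·x - 36·x^2)·Dx^3 + (5 + 13·x - 9·x^2 - 9·x^3)·Dx^4  (order 4).
h: a_k = 0, 2, 4, -7/3, 5, -77/10, 248/15, …
ICs: h(0) = 0, h′(0) = 2, h′′(0) = 8, h′′′(0) = -14.

f: a_k = 0, 6, -9, 18, -81/2, 486/5, -243, …
g: a_k = 2, 2, 2, 2, 2, 2, 2, …
h₀=f+g: left-lcm gives L₀, ord ≤ 3.
Integrate: L := L₀·Dx.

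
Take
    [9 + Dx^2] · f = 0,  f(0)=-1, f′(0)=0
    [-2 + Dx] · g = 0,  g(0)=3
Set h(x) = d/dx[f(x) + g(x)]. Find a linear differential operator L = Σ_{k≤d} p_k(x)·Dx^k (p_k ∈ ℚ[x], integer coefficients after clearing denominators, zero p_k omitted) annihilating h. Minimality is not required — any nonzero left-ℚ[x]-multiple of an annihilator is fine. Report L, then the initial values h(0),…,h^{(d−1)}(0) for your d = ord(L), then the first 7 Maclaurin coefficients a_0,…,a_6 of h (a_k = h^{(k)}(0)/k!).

f: a_k = -1, 0, 9/2, 0, -27/8, 0, 81/80, …
g: a_k = 3, 6, 6, 4, 2, 4/5, 4/15, …
h₀=f+g: left-lcm gives L₀, ord ≤ 3.
h=h₀': d/dx-closure on L₀ ⇒ L.
L = 18 - 9·Dx + 2·Dx^2 - Dx^3  (order 3).
h: a_k = 6, 21, 12, -11/2, 4, 307/40, 8/15, …
ICs: h(0) = 6, h′(0) = 21, h′′(0) = 24.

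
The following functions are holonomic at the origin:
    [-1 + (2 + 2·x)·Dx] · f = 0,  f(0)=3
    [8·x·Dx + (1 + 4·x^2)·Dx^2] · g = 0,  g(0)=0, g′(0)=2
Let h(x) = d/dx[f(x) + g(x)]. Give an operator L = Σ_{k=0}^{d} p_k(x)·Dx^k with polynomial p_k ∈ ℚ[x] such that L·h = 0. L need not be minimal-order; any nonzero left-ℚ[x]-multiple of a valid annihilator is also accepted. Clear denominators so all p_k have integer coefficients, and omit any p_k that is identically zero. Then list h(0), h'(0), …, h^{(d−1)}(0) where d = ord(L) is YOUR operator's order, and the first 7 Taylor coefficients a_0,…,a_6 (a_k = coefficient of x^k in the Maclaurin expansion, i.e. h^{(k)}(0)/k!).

f: a_k = 3, 3/2, -3/8, 3/16, -15/128, 21/256, -63/1024, …
g: a_k = 0, 2, 0, -8/3, 0, 32/5, 0, …
Weyl lclm of L_f,L_g ⇒ L₀ (ord ≤ 3).
Differentiate: ansatz ord ≤ ord L₀ ⇒ L.
L = (-16 - 40·x + 192·x^2 + 96·x^3) + (-35 - 64·x + 328·x^2 + 768·x^3 + 336·x^4)·Dx + (-2 + 30·x + 48·x^2 + 144·x^3 + 224·x^4 + 96·x^5)·Dx^2  (order 2).
h: a_k = 7/2, -3/4, -119/16, -15/32, 8297/256, -189/512, -261451/2048, …
ICs: h(0) = 7/2, h′(0) = -3/4.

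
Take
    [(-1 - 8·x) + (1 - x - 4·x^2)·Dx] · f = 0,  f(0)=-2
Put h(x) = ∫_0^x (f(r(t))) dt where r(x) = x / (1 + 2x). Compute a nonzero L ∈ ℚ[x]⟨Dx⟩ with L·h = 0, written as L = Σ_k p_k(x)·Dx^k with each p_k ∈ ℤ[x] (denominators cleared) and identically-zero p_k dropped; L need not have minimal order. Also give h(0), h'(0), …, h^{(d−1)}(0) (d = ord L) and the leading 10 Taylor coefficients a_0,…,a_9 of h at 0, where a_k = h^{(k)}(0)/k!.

L = (1 + 10·x)·Dx + (-1 - 5·x - 4·x^2 + 4·x^3)·Dx^2  (order 2).
h: a_k = 0, -2, -1, -2, 7/2, -54/5, 95/3, -678/7, 1207/4, -2866/3, …
ICs: h(0) = 0, h′(0) = -2.

f: a_k = -2, -2, -10, -18, -58, -130, -362, -882, -2330, -5858, …
Change of var in L_f (x↦r) gives L₀.
Integrate: L := L₀·Dx.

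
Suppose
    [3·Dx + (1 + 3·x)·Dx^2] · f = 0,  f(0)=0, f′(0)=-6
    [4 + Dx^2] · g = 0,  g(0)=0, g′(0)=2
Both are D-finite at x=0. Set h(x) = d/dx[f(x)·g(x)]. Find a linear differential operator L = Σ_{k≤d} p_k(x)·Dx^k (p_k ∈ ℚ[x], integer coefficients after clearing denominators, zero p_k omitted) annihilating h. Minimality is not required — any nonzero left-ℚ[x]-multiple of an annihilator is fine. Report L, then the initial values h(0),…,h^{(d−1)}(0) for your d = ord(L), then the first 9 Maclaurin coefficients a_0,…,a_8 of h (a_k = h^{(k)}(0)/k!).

L = (-21880 - 49536·x - 195264·x^2 - 252288·x^3 + 225504·x^4 + 746496·x^5 + 373248·x^6) + (-9384 - 44856·x - 47520·x^2 + 90720·x^3 + 311040·x^4 + 186624·x^5)·Dx + (-6026 - 16344·x - 53892·x^2 - 32832·x^3 + 182736·x^4 + 373248·x^5 + 186624·x^6)·Dx^2 + (-2346 - 11214·x - 11880·x^2 + 22680·x^3 + 77760·x^4 + 46656·x^5)·Dx^3 + (-139 - 990·x - 1269·x^2 + 7560·x^3 + 31590·x^4 + 46656·x^5 + 23328·x^6)·Dx^4  (order 4).
h: a_k = 0, -24, 54, -112, 345, -1032, 15204/5, -188960/21, 373851/14, …
ICs: h(0) = 0, h′(0) = -24, h′′(0) = 108, h′′′(0) = -672.

f: a_k = 0, -6, 9, -18, 81/2, -486/5, 243, -4374/7, 6561/4, …
g: a_k = 0, 2, 0, -4/3, 0, 4/15, 0, -8/315, 0, …
Product ⇒ symmetric product L₀, ord ≤ 4.
h=h₀': d/dx-closure on L₀ ⇒ L.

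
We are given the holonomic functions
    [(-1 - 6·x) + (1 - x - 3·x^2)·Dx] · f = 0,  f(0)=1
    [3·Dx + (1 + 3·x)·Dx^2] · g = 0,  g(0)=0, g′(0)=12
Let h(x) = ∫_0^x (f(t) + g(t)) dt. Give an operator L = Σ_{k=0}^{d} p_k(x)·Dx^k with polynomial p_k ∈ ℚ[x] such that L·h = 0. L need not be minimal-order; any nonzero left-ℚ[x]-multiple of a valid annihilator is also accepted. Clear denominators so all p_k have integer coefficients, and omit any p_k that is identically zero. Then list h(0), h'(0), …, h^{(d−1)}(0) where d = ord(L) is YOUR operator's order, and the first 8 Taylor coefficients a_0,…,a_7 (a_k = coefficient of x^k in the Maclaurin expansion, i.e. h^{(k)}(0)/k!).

f: a_k = 1, 1, 4, 7, 19, 40, 97, 217, …
g: a_k = 0, 12, -18, 36, -81, 972/5, -486, 8748/7, …
Weyl lclm of L_f,L_g ⇒ L₀ (ord ≤ 3).
Integrate: L := L₀·Dx.
L = (270 + 1422·x + 3780·x^2 + 2916·x^3 + 2916·x^4)·Dx^2 + (24 + 468·x + 2736·x^2 + 5616·x^3 + 5994·x^4 + 4860·x^5)·Dx^3 + (-11 - 79·x - 129·x^2 + 171·x^3 + 783·x^4 + 1377·x^5 + 972·x^6)·Dx^4  (order 4).
h: a_k = 0, 1, 13/2, -14/3, 43/4, -62/5, 586/15, -389/7, …
ICs: h(0) = 0, h′(0) = 1, h′′(0) = 13, h′′′(0) = -28.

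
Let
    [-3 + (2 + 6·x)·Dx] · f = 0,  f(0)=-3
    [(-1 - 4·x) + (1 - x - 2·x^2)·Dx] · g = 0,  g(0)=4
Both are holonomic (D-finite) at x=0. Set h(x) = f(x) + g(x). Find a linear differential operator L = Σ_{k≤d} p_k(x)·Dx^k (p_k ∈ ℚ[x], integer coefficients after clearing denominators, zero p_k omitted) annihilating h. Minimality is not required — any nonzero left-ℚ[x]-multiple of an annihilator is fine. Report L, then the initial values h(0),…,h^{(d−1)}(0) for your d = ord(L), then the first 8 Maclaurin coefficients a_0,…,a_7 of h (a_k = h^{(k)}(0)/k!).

L = (45 + 207·x + 306·x^2 + 360·x^3) + (-33 - 174·x - 573·x^2 - 1044·x^3 - 900·x^4)·Dx + (-2 + 30·x + 138·x^2 - 38·x^3 - 504·x^4 - 360·x^5)·Dx^2  (order 2).
h: a_k = 1, -1/2, 123/8, 239/16, 6847/128, 16401/256, 222055/1024, 479807/2048, …
ICs: h(0) = 1, h′(0) = -1/2.

f: a_k = -3, -9/2, 27/8, -81/16, 1215/128, -5103/256, 45927/1024, -216513/2048, …
g: a_k = 4, 4, 12, 20, 44, 84, 172, 340, …
Sum ⇒ L₀ = lclm(L_f,L_g) in ℚ(x)⟨Dx⟩.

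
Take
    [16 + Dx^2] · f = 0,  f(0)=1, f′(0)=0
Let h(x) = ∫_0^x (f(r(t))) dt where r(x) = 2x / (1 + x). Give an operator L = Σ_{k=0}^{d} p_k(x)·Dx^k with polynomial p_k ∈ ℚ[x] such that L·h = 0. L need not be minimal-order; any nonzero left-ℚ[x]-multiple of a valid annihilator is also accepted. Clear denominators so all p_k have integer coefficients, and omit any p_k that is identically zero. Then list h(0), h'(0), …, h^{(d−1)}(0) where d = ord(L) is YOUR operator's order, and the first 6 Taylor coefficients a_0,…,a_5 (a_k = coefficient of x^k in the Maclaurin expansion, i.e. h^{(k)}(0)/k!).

f: a_k = 1, 0, -8, 0, 32/3, 0, …
h₀=f(r): pull back L_f along r ⇒ L₀.
∫: right-multiply L₀ by Dx.
L = 64·Dx + (2 + 6·x + 6·x^2 + 2·x^3)·Dx^2 + (1 + 4·x + 6·x^2 + 4·x^3 + x^4)·Dx^3  (order 3).
h: a_k = 0, 1, 0, -32/3, 16, 224/15, …
ICs: h(0) = 0, h′(0) = 1, h′′(0) = 0.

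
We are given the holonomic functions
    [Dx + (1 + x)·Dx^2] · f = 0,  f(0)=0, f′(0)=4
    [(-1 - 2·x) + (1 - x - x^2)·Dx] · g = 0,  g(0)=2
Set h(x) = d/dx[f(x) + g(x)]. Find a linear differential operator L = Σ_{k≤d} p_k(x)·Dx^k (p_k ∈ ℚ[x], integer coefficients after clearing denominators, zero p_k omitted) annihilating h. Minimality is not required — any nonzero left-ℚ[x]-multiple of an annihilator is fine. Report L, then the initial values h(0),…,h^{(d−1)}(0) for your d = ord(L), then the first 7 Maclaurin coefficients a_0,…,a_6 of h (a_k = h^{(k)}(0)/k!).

f: a_k = 0, 4, -2, 4/3, -1, 4/5, -2/3, …
g: a_k = 2, 2, 4, 6, 10, 16, 26, …
f+g: L₀ = lclm(L_f,L_g), ord ≤ 2+1.
h₀' ⇒ L via d/dx closure of L₀.
L = (-26 - 70·x - 76·x^2 - 36·x^3 - 12·x^4) + (-16 - 84·x - 160·x^2 - 144·x^3 - 74·x^4 - 20·x^5)·Dx + (5 + 11·x - x^2 - 23·x^3 - 29·x^4 - 17·x^5 - 4·x^6)·Dx^2  (order 2).
h: a_k = 6, 4, 22, 36, 84, 152, 298, …
ICs: h(0) = 6, h′(0) = 4.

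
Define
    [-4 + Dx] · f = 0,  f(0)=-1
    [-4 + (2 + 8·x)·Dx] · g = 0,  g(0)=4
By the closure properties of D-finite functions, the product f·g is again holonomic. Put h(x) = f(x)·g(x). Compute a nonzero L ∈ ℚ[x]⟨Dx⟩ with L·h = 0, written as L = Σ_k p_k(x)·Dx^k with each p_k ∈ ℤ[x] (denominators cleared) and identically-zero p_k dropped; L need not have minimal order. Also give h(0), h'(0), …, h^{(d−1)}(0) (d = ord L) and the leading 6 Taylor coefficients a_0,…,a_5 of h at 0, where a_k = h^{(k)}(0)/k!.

f: a_k = -1, -4, -8, -32/3, -32/3, -128/15, …
g: a_k = 4, 8, -8, 16, -40, 112, …
Product ⇒ symmetric product L₀, ord ≤ 1.
L = (-6 - 16·x) + (1 + 4·x)·Dx  (order 1).
h: a_k = -4, -24, -56, -272/3, -88, -1712/15, …
ICs: h(0) = -4.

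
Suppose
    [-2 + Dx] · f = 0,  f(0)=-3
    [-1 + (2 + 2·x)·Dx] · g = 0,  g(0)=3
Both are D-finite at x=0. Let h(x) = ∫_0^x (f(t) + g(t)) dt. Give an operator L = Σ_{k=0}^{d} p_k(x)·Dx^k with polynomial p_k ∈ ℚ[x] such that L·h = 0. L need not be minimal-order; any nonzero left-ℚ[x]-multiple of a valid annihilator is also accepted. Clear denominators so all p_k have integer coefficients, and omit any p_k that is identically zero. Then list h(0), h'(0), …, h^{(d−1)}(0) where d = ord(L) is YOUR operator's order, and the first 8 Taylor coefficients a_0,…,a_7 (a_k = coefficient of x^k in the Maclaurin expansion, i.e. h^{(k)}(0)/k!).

L = (10 + 8·x)·Dx + (-17 - 32·x - 16·x^2)·Dx^2 + (6 + 14·x + 8·x^2)·Dx^3  (order 3).
h: a_k = 0, 0, -9/4, -17/8, -61/64, -271/640, -919/7680, -5041/107520, …
ICs: h(0) = 0, h′(0) = 0, h′′(0) = -9/2.

f: a_k = -3, -6, -6, -4, -2, -4/5, -4/15, -8/105, …
g: a_k = 3, 3/2, -3/8, 3/16, -15/128, 21/256, -63/1024, 99/2048, …
f+g: L₀ = lclm(L_f,L_g), ord ≤ 1+1.
∫: right-multiply L₀ by Dx.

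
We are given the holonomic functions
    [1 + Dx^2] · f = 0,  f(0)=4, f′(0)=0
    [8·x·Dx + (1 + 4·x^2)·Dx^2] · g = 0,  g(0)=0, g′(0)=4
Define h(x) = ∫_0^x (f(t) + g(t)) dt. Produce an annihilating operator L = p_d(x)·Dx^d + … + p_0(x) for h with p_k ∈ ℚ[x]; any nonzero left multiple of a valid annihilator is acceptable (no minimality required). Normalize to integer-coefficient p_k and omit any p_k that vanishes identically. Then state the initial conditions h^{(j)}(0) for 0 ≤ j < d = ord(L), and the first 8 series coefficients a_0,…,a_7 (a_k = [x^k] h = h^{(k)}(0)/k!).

f: a_k = 4, 0, -2, 0, 1/6, 0, -1/180, 0, …
g: a_k = 0, 4, 0, -16/3, 0, 64/5, 0, -256/7, …
h₀=f+g: left-lcm gives L₀, ord ≤ 4.
Integrate: L := L₀·Dx.
L = (-376·x + 1600·x^3 + 128·x^5)·Dx^2 + (-7 + 76·x^2 + 432·x^4 + 64·x^6)·Dx^3 + (-376·x + 1600·x^3 + 128·x^5)·Dx^4 + (-7 + 76·x^2 + 432·x^4 + 64·x^6)·Dx^5  (order 5).
h: a_k = 0, 4, 2, -2/3, -4/3, 1/30, 32/15, -1/1260, …
ICs: h(0) = 0, h′(0) = 4, h′′(0) = 4, h′′′(0) = -4, h′′′′(0) = -32.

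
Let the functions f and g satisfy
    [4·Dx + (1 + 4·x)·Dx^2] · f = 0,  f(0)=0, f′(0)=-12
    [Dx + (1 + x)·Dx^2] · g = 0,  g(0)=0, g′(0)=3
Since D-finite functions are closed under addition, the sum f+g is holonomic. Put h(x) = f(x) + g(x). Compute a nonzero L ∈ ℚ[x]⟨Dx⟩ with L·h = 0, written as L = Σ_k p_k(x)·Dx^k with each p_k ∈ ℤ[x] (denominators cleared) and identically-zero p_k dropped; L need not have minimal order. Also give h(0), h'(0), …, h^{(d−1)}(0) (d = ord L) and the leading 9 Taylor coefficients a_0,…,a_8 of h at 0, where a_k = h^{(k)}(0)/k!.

L = 8·Dx + (10 + 16·x)·Dx^2 + (1 + 5·x + 4·x^2)·Dx^3  (order 3).
h: a_k = 0, -9, 45/2, -63, 765/4, -3069/5, 4095/2, -49149/7, 196605/8, …
ICs: h(0) = 0, h′(0) = -9, h′′(0) = 45.

f: a_k = 0, -12, 24, -64, 192, -3072/5, 2048, -49152/7, 24576, …
g: a_k = 0, 3, -3/2, 1, -3/4, 3/5, -1/2, 3/7, -3/8, …
L₀ := lclm(L_f,L_g); ord L₀ ≤ 2+2.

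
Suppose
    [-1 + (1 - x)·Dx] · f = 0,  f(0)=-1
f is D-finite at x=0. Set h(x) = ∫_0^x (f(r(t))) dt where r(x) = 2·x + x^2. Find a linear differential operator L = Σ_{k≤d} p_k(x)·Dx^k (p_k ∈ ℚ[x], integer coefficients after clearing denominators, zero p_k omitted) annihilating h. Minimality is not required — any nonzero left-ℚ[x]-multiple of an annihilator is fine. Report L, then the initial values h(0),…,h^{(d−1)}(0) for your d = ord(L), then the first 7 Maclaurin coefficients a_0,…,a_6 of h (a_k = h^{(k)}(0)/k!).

L = (2 + 2·x)·Dx + (-1 + 2·x + x^2)·Dx^2  (order 2).
h: a_k = 0, -1, -1, -5/3, -3, -29/5, -35/3, …
ICs: h(0) = 0, h′(0) = -1.

f: a_k = -1, -1, -1, -1, -1, -1, -1, …
L₀ from L_f via x↦r, Dx↦r'^{-1}Dx.
h=∫h₀ ⇒ L = L₀·Dx.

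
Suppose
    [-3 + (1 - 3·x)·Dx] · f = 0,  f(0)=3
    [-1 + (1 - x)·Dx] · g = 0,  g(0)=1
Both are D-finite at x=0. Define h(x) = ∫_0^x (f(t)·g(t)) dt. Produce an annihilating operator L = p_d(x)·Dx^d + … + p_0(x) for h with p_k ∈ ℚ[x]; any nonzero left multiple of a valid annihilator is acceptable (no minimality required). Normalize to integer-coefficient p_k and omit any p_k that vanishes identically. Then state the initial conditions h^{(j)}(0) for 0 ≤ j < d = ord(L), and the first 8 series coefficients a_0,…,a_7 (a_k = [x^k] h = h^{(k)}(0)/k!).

f: a_k = 3, 9, 27, 81, 243, 729, 2187, 6561, …
g: a_k = 1, 1, 1, 1, 1, 1, 1, 1, …
h₀=f·g: eliminate ⇒ L₀, order ≤ 1·1.
∫: right-multiply L₀ by Dx.
L = (-4 + 6·x)·Dx + (1 - 4·x + 3·x^2)·Dx^2  (order 2).
h: a_k = 0, 3, 6, 13, 30, 363/5, 182, 3279/7, …
ICs: h(0) = 0, h′(0) = 3.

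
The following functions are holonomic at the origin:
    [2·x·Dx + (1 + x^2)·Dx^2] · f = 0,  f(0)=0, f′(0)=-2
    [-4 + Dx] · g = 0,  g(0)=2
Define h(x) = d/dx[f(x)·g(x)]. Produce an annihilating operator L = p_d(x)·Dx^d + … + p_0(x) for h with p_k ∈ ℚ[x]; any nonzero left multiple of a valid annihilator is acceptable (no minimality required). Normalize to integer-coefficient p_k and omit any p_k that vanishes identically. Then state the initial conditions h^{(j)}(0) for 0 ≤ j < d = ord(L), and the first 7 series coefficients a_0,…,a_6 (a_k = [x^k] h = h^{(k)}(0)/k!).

f: a_k = 0, -2, 0, 2/3, 0, -2/5, 0, …
g: a_k = 2, 8, 16, 64/3, 64/3, 256/15, 512/45, …
h₀=f·g: eliminate ⇒ L₀, order ≤ 2·1.
Derive L from L₀ (diff closure).
L = (28 - 32·x + 76·x^2 - 32·x^3 + 32·x^4) + (-15 + 12·x - 35·x^2 + 12·x^3 - 16·x^4)·Dx + (2 - x + 4·x^2 - x^3 + 2·x^4)·Dx^2  (order 2).
h: a_k = -4, -32, -92, -448/3, -164, -416/3, -1508/15, …
ICs: h(0) = -4, h′(0) = -32.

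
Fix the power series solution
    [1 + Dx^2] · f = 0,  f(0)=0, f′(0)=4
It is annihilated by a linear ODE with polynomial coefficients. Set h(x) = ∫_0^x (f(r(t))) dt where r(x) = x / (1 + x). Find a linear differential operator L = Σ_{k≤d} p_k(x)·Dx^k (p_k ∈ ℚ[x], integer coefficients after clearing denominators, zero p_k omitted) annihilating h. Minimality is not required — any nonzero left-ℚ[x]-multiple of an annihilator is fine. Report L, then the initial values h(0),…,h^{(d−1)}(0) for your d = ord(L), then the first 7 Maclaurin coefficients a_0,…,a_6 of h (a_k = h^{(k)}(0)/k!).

L = Dx + (2 + 6·x + 6·x^2 + 2·x^3)·Dx^2 + (1 + 4·x + 6·x^2 + 4·x^3 + x^4)·Dx^3  (order 3).
h: a_k = 0, 0, 2, -4/3, 5/6, -2/5, 1/180, …
ICs: h(0) = 0, h′(0) = 0, h′′(0) = 4.

f: a_k = 0, 4, 0, -2/3, 0, 1/30, 0, …
h₀=f(r): pull back L_f along r ⇒ L₀.
∫: right-multiply L₀ by Dx.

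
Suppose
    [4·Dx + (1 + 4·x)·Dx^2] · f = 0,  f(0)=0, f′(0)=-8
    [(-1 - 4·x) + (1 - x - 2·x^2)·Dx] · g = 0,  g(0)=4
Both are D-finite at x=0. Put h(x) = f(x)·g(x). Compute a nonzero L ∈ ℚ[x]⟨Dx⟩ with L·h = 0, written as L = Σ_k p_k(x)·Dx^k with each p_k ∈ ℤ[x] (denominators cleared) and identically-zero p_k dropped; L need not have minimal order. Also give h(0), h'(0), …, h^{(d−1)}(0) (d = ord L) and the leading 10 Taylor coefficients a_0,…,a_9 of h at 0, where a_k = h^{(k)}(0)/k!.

L = (8 + 32·x) + (-2 + 20·x + 40·x^2)·Dx + (-1 - 3·x + 6·x^2 + 8·x^3)·Dx^2  (order 2).
h: a_k = 0, -32, 32, -608/3, 1120/3, -8352/5, 22688/5, -613472/35, 399584/7, -66461536/315, …
ICs: h(0) = 0, h′(0) = -32.

f: a_k = 0, -8, 16, -128/3, 128, -2048/5, 4096/3, -32768/7, 16384, -524288/9, …
g: a_k = 4, 4, 12, 20, 44, 84, 172, 340, 684, 1364, …
h₀=f·g: eliminate ⇒ L₀, order ≤ 2·1.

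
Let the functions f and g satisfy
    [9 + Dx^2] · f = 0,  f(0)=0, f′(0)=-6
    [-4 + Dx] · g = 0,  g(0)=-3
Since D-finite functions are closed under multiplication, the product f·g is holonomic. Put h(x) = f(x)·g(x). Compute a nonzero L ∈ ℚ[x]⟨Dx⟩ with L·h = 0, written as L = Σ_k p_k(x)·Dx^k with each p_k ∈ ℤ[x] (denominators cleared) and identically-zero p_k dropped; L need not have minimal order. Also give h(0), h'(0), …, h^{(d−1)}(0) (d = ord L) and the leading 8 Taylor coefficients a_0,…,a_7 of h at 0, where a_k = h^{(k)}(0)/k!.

f: a_k = 0, -6, 0, 9, 0, -81/20, 0, 243/280, …
g: a_k = -3, -12, -24, -32, -32, -128/5, -256/15, -1024/105, …
h₀=f·g: eliminate ⇒ L₀, order ≤ 2·1.
L = 25 - 8·Dx + Dx^2  (order 2).
h: a_k = 0, 18, 72, 117, 84, -237/20, -429/5, -25481/280, …
ICs: h(0) = 0, h′(0) = 18.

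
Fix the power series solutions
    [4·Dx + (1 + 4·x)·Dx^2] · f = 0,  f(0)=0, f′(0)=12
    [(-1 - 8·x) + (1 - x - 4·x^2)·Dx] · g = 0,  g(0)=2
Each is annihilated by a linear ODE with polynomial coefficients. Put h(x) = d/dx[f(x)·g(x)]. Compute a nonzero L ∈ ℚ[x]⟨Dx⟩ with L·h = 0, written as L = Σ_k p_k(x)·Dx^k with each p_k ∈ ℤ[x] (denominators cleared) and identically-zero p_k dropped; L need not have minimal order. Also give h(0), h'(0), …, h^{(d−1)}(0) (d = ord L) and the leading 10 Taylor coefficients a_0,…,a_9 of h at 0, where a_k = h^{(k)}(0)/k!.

L = (152 + 864·x + 2304·x^2) + (1 + 100·x + 960·x^2 + 1792·x^3)·Dx + (-3 - 25·x - 24·x^2 + 176·x^3 + 256·x^4)·Dx^2  (order 2).
h: a_k = 24, -48, 600, -1120, 8744, -104016/5, 123000, -12725824/35, 62873688/35, -128382256/21, …
ICs: h(0) = 24, h′(0) = -48.

f: a_k = 0, 12, -24, 64, -192, 3072/5, -2048, 49152/7, -24576, 262144/3, …
g: a_k = 2, 2, 10, 18, 58, 130, 362, 882, 2330, 5858, …
L₀ := L_f ⊗_s L_g (sym. prod.), ord ≤ 2.
Derive L from L₀ (diff closure).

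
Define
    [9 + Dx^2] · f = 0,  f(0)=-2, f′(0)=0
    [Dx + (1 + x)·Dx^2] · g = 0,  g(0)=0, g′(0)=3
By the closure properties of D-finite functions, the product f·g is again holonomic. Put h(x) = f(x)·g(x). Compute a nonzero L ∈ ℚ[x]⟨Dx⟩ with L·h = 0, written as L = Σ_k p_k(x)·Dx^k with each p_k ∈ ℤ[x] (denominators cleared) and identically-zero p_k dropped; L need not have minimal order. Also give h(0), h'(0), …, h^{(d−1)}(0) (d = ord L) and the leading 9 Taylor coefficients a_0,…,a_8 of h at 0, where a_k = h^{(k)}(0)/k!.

L = (2493 + 10854·x + 17091·x^2 + 11664·x^3 + 2916·x^4) + (612 + 1908·x + 1944·x^2 + 648·x^3)·Dx + (592 + 2484·x + 3834·x^2 + 2592·x^3 + 648·x^4)·Dx^2 + (68 + 212·x + 216·x^2 + 72·x^3)·Dx^3 + (35 + 142·x + 215·x^2 + 144·x^3 + 36·x^4)·Dx^4  (order 4).
h: a_k = 0, -6, 3, 25, -12, -249/20, 35/8, 1083/280, -69/40, …
ICs: h(0) = 0, h′(0) = -6, h′′(0) = 6, h′′′(0) = 150.

f: a_k = -2, 0, 9, 0, -27/4, 0, 81/40, 0, -729/2240, …
g: a_k = 0, 3, -3/2, 1, -3/4, 3/5, -1/2, 3/7, -3/8, …
Product ⇒ symmetric product L₀, ord ≤ 4.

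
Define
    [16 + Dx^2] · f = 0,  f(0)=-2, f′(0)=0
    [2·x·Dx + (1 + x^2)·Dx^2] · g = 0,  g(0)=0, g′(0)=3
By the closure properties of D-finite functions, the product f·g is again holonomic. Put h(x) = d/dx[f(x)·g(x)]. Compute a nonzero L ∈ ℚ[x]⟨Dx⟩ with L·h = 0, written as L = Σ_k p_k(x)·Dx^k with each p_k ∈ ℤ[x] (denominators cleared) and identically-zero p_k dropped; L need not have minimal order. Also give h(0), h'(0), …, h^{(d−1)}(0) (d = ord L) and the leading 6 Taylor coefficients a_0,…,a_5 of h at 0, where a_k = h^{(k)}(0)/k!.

f: a_k = -2, 0, 16, 0, -64/3, 0, …
g: a_k = 0, 3, 0, -1, 0, 3/5, …
Sym-product of L_f,L_g gives L₀ (≤ ord 4).
h₀' ⇒ L via d/dx closure of L₀.
L = (32960 + 157056·x^2 + 319424·x^4 + 359424·x^6 + 242688·x^8 + 94208·x^10 + 16384·x^12) + (6752·x + 28736·x^3 + 49120·x^5 + 43520·x^7 + 20480·x^9 + 4096·x^11)·Dx + (3420 + 17320·x^2 + 37356·x^4 + 44272·x^6 + 30848·x^8 + 12032·x^10 + 2048·x^12)·Dx^2 + (422·x + 1796·x^3 + 3070·x^5 + 2720·x^7 + 1280·x^9 + 256·x^11)·Dx^3 + (85 + 469·x^2 + 1087·x^4 + 1363·x^6 + 980·x^8 + 384·x^10 + 64·x^12)·Dx^4  (order 4).
h: a_k = -6, 0, 150, 0, -406, 0, …
ICs: h(0) = -6, h′(0) = 0, h′′(0) = 300, h′′′(0) = 0.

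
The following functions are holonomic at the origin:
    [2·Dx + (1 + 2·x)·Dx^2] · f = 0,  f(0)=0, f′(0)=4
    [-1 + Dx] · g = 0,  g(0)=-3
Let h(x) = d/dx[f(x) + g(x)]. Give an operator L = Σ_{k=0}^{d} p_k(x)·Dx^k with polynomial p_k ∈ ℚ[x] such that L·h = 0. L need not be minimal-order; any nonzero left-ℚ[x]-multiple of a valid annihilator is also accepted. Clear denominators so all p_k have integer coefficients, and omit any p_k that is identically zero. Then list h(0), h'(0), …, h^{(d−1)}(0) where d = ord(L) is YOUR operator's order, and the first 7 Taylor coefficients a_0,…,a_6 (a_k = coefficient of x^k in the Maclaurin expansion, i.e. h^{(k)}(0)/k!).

f: a_k = 0, 4, -4, 16/3, -8, 64/5, -64/3, …
g: a_k = -3, -3, -3/2, -1/2, -1/8, -1/40, -1/240, …
L₀ := lclm(L_f,L_g); ord L₀ ≤ 2+1.
h₀' ⇒ L via d/dx closure of L₀.
L = (-10 - 4·x) + (7 - 4·x - 4·x^2)·Dx + (3 + 8·x + 4·x^2)·Dx^2  (order 2).
h: a_k = 1, -11, 29/2, -65/2, 511/8, -5121/40, 61439/240, …
ICs: h(0) = 1, h′(0) = -11.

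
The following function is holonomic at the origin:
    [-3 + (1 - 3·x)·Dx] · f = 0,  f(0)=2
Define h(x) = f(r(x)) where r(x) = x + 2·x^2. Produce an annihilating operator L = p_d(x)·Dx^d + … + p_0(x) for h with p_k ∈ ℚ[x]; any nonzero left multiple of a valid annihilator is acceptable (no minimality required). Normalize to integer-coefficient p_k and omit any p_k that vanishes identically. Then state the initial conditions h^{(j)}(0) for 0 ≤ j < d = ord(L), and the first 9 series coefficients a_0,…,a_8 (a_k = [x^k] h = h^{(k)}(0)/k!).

f: a_k = 2, 6, 18, 54, 162, 486, 1458, 4374, 13122, …
Change of var in L_f (x↦r) gives L₀.
L = (3 + 12·x) + (-1 + 3·x + 6·x^2)·Dx  (order 1).
h: a_k = 2, 6, 30, 126, 558, 2430, 10638, 46494, 203310, …
ICs: h(0) = 2.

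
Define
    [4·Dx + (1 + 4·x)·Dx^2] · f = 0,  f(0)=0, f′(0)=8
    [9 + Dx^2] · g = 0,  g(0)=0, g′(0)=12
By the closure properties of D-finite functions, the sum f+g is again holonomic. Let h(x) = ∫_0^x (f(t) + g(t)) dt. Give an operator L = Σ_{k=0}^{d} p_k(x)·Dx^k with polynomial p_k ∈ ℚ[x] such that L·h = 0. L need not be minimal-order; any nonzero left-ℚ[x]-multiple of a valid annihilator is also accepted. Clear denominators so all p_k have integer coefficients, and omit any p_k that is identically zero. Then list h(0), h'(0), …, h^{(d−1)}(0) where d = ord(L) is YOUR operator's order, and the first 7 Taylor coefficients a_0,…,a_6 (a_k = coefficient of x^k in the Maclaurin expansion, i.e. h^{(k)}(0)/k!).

f: a_k = 0, 8, -16, 128/3, -128, 2048/5, -4096/3, …
g: a_k = 0, 12, 0, -18, 0, 81/10, 0, …
Weyl lclm of L_f,L_g ⇒ L₀ (ord ≤ 4).
Integrate: L := L₀·Dx.
L = (3780 + 2592·x + 5184·x^2)·Dx^2 + (369 + 2124·x + 3888·x^2 + 5184·x^3)·Dx^3 + (420 + 288·x + 576·x^2)·Dx^4 + (41 + 236·x + 432·x^2 + 576·x^3)·Dx^5  (order 5).
h: a_k = 0, 0, 10, -16/3, 37/6, -128/5, 4177/60, …
ICs: h(0) = 0, h′(0) = 0, h′′(0) = 20, h′′′(0) = -32, h′′′′(0) = 148.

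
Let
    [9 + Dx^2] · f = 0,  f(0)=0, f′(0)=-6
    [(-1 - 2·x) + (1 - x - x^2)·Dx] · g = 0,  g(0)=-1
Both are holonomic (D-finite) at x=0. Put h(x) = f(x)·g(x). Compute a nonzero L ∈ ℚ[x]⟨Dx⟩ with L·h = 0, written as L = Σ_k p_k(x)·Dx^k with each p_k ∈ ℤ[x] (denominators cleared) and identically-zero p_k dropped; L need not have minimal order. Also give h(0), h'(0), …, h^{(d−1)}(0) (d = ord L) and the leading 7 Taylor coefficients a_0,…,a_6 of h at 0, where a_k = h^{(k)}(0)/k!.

L = (-7 + 9·x + 9·x^2) + (2 + 4·x)·Dx + (-1 + x + x^2)·Dx^2  (order 2).
h: a_k = 0, 6, 6, 3, 9, 321/20, 501/20, …
ICs: h(0) = 0, h′(0) = 6.

f: a_k = 0, -6, 0, 9, 0, -81/20, 0, …
g: a_k = -1, -1, -2, -3, -5, -8, -13, …
L₀ := L_f ⊗_s L_g (sym. prod.), ord ≤ 2.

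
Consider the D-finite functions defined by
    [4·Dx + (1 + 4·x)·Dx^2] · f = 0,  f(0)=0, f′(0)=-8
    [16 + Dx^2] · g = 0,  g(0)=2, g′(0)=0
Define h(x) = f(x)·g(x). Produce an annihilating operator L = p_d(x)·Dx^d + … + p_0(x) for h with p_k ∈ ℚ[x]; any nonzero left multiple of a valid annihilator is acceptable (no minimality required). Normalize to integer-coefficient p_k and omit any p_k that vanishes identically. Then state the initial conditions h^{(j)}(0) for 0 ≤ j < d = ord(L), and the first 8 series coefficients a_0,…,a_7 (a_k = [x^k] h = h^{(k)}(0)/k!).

L = (-768 + 6144·x + 77824·x^2 + 262144·x^3 + 262144·x^4) + (256 + 5120·x + 24576·x^2 + 32768·x^3)·Dx + (1280·x + 10752·x^2 + 32768·x^3 + 32768·x^4)·Dx^2 + (16 + 320·x + 1536·x^2 + 2048·x^3)·Dx^3 + (3 + 56·x + 368·x^2 + 1024·x^3 + 1024·x^4)·Dx^4  (order 4).
h: a_k = 0, -16, 32, 128/3, 0, -1536/5, 1024, -126976/35, …
ICs: h(0) = 0, h′(0) = -16, h′′(0) = 64, h′′′(0) = 256.

f: a_k = 0, -8, 16, -128/3, 128, -2048/5, 4096/3, -32768/7, …
g: a_k = 2, 0, -16, 0, 64/3, 0, -512/45, 0, …
Sym-product of L_f,L_g gives L₀ (≤ ord 4).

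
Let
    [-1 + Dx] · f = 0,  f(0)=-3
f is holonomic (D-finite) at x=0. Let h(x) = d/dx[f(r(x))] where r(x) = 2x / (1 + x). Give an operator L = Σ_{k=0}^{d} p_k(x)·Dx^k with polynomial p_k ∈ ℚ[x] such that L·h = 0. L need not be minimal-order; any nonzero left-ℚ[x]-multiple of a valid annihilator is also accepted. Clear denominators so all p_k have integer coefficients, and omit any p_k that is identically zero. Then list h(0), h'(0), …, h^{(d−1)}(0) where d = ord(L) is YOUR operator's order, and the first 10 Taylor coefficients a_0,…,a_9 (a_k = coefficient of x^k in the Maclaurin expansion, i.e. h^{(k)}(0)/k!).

L = -2·x + (-1 - 2·x - x^2)·Dx  (order 1).
h: a_k = -6, 0, 6, -8, 6, -8/5, -10/3, 256/35, -142/15, 8992/945, …
ICs: h(0) = -6.

f: a_k = -3, -3, -3/2, -1/2, -1/8, -1/40, -1/240, -1/1680, -1/13440, -1/120960, …
L₀ from L_f via x↦r, Dx↦r'^{-1}Dx.
h₀' ⇒ L via d/dx closure of L₀.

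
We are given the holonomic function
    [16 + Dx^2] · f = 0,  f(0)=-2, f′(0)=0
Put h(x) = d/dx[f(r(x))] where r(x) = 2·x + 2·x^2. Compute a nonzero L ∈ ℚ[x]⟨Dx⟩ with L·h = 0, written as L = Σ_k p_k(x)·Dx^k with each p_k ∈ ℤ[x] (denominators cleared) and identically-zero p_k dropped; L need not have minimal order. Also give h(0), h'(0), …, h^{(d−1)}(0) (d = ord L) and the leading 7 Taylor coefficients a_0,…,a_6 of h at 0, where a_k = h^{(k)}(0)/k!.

L = (76 + 512·x + 1536·x^2 + 2048·x^3 + 1024·x^4) + (-6 - 12·x)·Dx + (1 + 4·x + 4·x^2)·Dx^2  (order 2).
h: a_k = 0, 128, 384, -3328/3, -20480/3, -118784/15, 315392/15, …
ICs: h(0) = 0, h′(0) = 128.

f: a_k = -2, 0, 16, 0, -64/3, 0, 512/45, …
Substitute x→r, Dx→(1/r')Dx; clear ⇒ L₀.
h=h₀': d/dx-closure on L₀ ⇒ L.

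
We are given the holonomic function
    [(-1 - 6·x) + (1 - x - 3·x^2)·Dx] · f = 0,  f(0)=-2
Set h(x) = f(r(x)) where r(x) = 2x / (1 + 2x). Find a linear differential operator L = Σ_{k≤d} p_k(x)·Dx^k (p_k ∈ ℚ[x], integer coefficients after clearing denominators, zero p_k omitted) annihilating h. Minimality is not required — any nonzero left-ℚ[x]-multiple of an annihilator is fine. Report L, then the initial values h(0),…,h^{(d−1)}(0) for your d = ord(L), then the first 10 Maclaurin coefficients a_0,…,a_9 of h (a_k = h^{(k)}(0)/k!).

f: a_k = -2, -2, -8, -14, -38, -80, -194, -434, -1016, -2318, …
h₀=f(r): pull back L_f along r ⇒ L₀.
L = (2 + 28·x) + (-1 - 4·x + 8·x^2 + 24·x^3)·Dx  (order 1).
h: a_k = -2, -4, -24, 0, -288, 576, -4608, 16128, -87552, 368640, …
ICs: h(0) = -2.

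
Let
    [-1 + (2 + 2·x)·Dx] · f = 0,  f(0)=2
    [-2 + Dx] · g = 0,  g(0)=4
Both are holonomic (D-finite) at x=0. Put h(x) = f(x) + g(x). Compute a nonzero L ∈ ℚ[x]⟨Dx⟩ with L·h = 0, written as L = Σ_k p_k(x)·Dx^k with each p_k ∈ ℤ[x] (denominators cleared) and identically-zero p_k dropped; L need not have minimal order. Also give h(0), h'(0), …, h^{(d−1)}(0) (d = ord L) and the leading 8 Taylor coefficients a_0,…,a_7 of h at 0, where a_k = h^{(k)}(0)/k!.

f: a_k = 2, 1, -1/4, 1/8, -5/64, 7/128, -21/512, 33/1024, …
g: a_k = 4, 8, 8, 16/3, 8/3, 16/15, 16/45, 32/315, …
Weyl lclm of L_f,L_g ⇒ L₀ (ord ≤ 2).
L = (10 + 8·x) + (-17 - 32·x - 16·x^2)·Dx + (6 + 14·x + 8·x^2)·Dx^2  (order 2).
h: a_k = 6, 9, 31/4, 131/24, 497/192, 2153/1920, 7247/23040, 43163/322560, …
ICs: h(0) = 6, h′(0) = 9.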